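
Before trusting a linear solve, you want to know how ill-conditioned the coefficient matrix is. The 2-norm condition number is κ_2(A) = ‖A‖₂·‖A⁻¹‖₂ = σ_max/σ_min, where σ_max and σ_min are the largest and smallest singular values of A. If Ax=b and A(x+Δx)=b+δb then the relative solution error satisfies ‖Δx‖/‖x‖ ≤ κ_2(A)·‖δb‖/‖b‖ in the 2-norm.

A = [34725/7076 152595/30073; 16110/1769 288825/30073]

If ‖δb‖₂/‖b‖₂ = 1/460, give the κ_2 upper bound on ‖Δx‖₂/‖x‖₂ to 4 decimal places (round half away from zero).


AᵀA = [5358339225/50069776 1406514375/12517444; 1406514375/12517444 369221850/3129361]; tr = 13395825/59536, det = 50625/59536
eigenvalues of AᵀA: λ = (tr ± √(tr²−4·det))/2 = 225, 225/59536
κ = σ_max/σ_min = 15/(15/244) = 244.0000
worst-case relative error ≤ 244.0000 × 1/460 = 0.5304

0.5304


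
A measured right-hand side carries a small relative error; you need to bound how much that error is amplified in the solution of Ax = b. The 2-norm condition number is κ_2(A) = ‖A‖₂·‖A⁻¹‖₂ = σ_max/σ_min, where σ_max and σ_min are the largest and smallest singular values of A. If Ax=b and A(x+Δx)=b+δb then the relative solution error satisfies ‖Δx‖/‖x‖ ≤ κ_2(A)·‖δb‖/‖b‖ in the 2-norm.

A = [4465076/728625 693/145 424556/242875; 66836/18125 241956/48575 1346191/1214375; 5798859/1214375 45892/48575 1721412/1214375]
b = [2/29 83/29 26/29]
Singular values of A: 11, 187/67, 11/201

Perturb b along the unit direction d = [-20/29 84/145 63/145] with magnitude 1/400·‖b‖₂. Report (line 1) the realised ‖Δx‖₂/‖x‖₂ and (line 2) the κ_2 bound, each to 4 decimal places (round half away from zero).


0.0037
0.5025

σ_max = 11, σ_min = 11/201
condition number: 11 ÷ (11/201) = 201.0000
perturbation bound = 201.0000·1/400 = 0.5025
solve Ax = b  →  x = [-10.2995 0.3957 35.0642]
‖b‖ = 3.0000, ‖x‖ = 36.5477
re-solving with b+δb shifts x by Δx of norm 0.1370
relative error = 0.0037
tightness: 0.0037 against a bound of 0.5025 (unrounded ratio ≈ 0.0075)


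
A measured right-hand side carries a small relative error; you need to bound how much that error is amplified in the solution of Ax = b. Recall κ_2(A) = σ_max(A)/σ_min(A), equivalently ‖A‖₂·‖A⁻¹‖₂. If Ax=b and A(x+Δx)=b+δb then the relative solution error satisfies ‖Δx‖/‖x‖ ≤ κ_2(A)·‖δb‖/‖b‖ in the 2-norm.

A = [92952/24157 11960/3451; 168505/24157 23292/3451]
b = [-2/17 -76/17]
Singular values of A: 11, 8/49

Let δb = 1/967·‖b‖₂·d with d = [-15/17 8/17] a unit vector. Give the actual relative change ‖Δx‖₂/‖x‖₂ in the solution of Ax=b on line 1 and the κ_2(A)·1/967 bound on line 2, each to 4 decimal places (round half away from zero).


0.0023
0.0697

σ_max = 11, σ_min = 8/49
condition number: 11 ÷ (8/49) = 67.3750
perturbation bound = 67.3750·1/967 = 0.0697
solve Ax = b  →  x = [8.1850 -9.1215]
‖b‖ = 4.4721, ‖x‖ = 12.2554
re-solving with b+δb shifts x by Δx of norm 0.0283
dividing the unrounded norms, ‖Δx‖/‖x‖ = 0.0023
tightness: 0.0023 against a bound of 0.0697 (unrounded ratio ≈ 0.0332)


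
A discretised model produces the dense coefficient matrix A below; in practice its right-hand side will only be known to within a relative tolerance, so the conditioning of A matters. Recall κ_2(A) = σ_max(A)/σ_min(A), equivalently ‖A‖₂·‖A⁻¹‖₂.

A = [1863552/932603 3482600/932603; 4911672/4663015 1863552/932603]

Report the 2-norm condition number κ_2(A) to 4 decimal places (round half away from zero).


387.2400

AᵀA = [22581960768/4425749825 8467980288/885149965; 8467980288/885149965 3175519808/177029993]; tr = 5998232704/260338225, det = 36864/10413529
solving λ² − 5998232704/260338225·λ + 36864/10413529 = 0 gives λ = 576/25, 1600/10413529
σ_max=√(576/25)=(24/5), σ_min=√(1600/10413529)=(40/3227) → κ = 387.2400


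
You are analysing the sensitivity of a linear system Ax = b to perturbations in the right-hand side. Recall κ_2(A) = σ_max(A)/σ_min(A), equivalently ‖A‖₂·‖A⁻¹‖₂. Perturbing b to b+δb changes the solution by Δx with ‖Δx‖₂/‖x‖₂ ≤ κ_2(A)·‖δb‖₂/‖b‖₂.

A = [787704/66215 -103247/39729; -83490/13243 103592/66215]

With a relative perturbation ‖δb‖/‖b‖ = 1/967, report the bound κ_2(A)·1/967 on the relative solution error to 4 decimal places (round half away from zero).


form AᵀA = [2749972644/15171025 -123730984/3034205; -123730984/3034205 1256333209/136539225] with trace 3094121/16245 and determinant 1119364/225625
char-poly roots: 4761/25 and 2116/81225
σ_max=√(4761/25)=(69/5), σ_min=√(2116/81225)=(46/285) → κ = 85.5000
bound on ‖Δx‖/‖x‖: κ·ε = 85.5000·1/967 = 0.0884

0.0884


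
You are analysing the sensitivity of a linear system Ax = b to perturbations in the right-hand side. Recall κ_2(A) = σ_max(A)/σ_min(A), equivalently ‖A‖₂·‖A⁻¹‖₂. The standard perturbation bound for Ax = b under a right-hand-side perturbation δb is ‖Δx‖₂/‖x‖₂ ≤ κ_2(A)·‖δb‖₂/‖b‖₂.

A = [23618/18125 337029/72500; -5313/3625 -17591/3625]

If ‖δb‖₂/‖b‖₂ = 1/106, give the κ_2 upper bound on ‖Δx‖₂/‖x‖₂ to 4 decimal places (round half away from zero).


0.9434

form AᵀA = [1502389/390625 10288971/781250; 10288971/781250 282242401/6250000] with trace 490049/10000 and determinant 2401/10000
λ_max, λ_min = (490049/10000 ± √240051982401/100000000)/2 = 49, 49/10000
so κ_2 = √(49 / (49/10000)) = 100.0000
perturbation bound = 100.0000·1/106 = 0.9434


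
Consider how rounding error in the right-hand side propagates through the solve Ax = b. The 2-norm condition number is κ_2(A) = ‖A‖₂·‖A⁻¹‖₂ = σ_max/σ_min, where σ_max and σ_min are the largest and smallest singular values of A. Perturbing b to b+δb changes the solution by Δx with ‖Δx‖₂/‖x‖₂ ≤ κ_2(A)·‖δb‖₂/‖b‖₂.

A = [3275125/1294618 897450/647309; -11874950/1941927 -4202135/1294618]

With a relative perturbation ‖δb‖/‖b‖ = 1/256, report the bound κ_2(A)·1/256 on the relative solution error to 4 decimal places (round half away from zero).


0.8238

AᵀA = [229932385625/5250373092 10218922000/437531091; 10218922000/437531091 7267526825/583374788]; tr = 8686474325/154422738, det = 9765625/137264656
eigenvalues of AᵀA: λ = (tr ± √(tr²−4·det))/2 = 225/4, 390625/308845476
κ_2(A) = √(λ_max/λ_min) = √((225/4) / (390625/308845476)) = 210.8880
κ_2(A)·‖δb‖/‖b‖ = 0.8238


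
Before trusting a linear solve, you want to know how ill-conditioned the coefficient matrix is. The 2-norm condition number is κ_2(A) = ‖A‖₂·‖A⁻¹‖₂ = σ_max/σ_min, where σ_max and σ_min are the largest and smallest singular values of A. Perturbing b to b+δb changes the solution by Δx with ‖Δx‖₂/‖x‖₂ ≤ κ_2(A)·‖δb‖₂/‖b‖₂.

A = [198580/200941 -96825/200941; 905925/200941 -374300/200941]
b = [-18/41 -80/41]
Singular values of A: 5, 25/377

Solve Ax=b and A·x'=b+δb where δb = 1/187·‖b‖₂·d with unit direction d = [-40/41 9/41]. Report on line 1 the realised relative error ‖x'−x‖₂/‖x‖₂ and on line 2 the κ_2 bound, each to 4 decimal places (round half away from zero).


0.4032
0.4032

largest singular value 5, smallest 25/377
condition number: 5 ÷ (25/377) = 75.4000
bound on ‖Δx‖/‖x‖: κ·ε = 75.4000·1/187 = 0.4032
solve Ax = b  →  x = [-0.3692 0.1538]
‖b‖ = 2.0000, ‖x‖ = 0.4000
Δx = A⁻¹·δb where δb = 1/187·2.0000·d; ‖Δx‖ = 0.1613
relative error = 0.4032
so the bound is sharp here: realised error equals the bound


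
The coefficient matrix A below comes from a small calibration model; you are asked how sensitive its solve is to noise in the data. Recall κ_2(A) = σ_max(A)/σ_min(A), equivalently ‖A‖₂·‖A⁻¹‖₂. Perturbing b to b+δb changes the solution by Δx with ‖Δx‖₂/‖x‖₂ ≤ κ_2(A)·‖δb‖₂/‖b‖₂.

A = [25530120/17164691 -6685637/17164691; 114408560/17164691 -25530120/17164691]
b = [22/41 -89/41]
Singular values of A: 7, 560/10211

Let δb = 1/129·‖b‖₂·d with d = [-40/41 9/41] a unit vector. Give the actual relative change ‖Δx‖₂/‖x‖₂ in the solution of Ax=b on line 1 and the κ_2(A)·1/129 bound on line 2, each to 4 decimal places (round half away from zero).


0.0173
0.9894

largest singular value 7, smallest 560/10211
κ_2(A) = 7 / (560/10211) = 127.6375
bound on ‖Δx‖/‖x‖: κ·ε = 127.6375·1/129 = 0.9894
solve Ax = b  →  x = [-4.2813 -17.7265]
‖b‖ = 2.2361, ‖x‖ = 18.2362
δb = ε·‖b‖·d = [-0.0169 0.0038]; solving A·Δx = δb gives ‖Δx‖ = 0.3161
relative error = 0.0173
realised/bound (from unrounded values) ≈ 0.0175


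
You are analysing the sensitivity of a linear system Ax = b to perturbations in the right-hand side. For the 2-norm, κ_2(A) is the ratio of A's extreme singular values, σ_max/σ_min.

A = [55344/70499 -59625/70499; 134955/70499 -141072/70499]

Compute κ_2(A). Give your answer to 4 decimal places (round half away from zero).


187.0000

form AᵀA = [125892369/29408929 -132179040/29408929; -132179040/29408929 138795561/29408929] with trace 314730/34969 and determinant 81/34969
char-poly roots: 9 and 9/34969
κ = σ_max/σ_min = 3/(3/187) = 187.0000


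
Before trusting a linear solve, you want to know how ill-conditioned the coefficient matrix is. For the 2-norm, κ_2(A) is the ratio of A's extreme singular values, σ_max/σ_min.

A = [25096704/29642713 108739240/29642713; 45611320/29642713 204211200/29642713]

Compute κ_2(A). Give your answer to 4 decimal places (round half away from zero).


340.2320

AᵀA = [9377982919744/3040451328721 41672452976640/3040451328721; 41672452976640/3040451328721 185212583118400/3040451328721]; tr = 115758813824/1808715841, det = 64000000/1808715841
char-poly roots: 64 and 1000000/1808715841
so κ_2 = √(64 / (1000000/1808715841)) = 340.2320


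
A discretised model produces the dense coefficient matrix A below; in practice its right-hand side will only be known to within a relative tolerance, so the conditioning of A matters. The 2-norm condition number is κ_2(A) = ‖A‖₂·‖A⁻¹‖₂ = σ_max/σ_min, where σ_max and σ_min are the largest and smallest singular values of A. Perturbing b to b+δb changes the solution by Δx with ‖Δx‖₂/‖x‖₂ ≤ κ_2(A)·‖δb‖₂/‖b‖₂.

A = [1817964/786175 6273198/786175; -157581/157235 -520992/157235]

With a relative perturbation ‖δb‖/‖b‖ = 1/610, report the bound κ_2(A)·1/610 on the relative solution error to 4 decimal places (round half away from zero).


0.3966

AᵀA = [23229511209/3657225625 79626681288/3657225625; 79626681288/3657225625 273010826916/3657225625]; tr = 473984541/5851561, det = 656100/5851561
solving λ² − 473984541/5851561·λ + 656100/5851561 = 0 gives λ = 81, 8100/5851561
so κ_2 = √(81 / (8100/5851561)) = 241.9000
bound on ‖Δx‖/‖x‖: κ·ε = 241.9000·1/610 = 0.3966


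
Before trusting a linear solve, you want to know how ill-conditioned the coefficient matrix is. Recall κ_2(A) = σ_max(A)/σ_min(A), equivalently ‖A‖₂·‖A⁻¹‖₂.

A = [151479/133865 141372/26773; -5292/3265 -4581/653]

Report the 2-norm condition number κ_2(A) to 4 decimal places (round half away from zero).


130.6000

form AᵀA = [2800909449/716793529 12433357440/716793529; 12433357440/716793529 55262770425/716793529] with trace 34541154/426409 and determinant 164025/426409
λ_max, λ_min = (34541154/426409 ± √1192811552706816/181824635281)/2 = 81, 2025/426409
σ_max=√81=9, σ_min=√(2025/426409)=(45/653) → κ = 130.6000


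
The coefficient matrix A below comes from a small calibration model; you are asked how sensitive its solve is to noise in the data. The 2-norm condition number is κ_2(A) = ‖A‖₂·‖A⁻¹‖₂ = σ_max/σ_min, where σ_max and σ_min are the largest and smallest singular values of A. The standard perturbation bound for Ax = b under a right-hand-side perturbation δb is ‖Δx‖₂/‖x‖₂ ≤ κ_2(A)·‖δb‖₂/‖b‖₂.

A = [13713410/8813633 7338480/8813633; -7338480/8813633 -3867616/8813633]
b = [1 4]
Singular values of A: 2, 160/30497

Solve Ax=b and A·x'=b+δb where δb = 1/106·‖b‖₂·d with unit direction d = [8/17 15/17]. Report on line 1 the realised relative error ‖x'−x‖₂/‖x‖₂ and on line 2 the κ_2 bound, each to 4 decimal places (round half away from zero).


σ_max = 2, σ_min = 160/30497
κ = σ_max/σ_min = 2/(160/30497) = 381.2125
worst-case relative error ≤ 381.2125 × 1/106 = 3.5963
solve Ax = b  →  x = [-359.2294 672.4926]
‖b‖ = 4.1231, ‖x‖ = 762.4252
re-solving with b+δb shifts x by Δx of norm 7.4141
realised ‖Δx‖/‖x‖ = 0.0097
tightness: 0.0097 against a bound of 3.5963 (unrounded ratio ≈ 0.0027)

0.0097
3.5963


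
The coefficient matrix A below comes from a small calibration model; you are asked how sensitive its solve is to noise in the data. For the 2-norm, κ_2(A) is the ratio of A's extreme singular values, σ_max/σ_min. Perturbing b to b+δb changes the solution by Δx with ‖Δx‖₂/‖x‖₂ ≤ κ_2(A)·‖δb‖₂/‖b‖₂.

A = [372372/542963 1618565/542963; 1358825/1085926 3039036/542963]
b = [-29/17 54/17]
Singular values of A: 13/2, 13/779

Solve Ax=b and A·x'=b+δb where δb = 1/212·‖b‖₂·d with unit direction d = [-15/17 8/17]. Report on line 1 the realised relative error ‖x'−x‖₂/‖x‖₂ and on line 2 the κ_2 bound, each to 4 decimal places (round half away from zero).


from the listed singular values, σ₁ = 13/2, σ_n = 13/779
κ_2(A) = (13/2) / (13/779) = 389.5000
perturbation bound = 389.5000·1/212 = 1.8373
solve Ax = b  →  x = [-175.3171 39.7617]
‖b‖ = 3.6056, ‖x‖ = 179.7695
re-solving with b+δb shifts x by Δx of norm 1.0191
realised ‖Δx‖/‖x‖ = 0.0057
realised/bound (from unrounded values) ≈ 0.0031

0.0057
1.8373


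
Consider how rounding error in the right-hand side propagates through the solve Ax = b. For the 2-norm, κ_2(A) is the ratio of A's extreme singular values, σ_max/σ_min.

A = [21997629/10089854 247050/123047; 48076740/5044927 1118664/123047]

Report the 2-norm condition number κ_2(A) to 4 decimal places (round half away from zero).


M = AᵀA = [5787856869561/60562256836 1378023790185/15140564209; 1378023790185/15140564209 1312442847396/15140564209]. tr(M)=13124409345/72012196, det(M)=8503056/18003049
eigenvalues of AᵀA: λ = (tr ± √(tr²−4·det))/2 = 729/4, 46656/18003049
σ_max=√(729/4)=(27/2), σ_min=√(46656/18003049)=(216/4243) → κ = 265.1875

265.1875


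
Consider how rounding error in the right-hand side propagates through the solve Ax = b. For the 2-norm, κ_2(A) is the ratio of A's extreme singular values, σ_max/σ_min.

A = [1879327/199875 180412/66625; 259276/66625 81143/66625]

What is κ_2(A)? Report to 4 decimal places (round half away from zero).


123.0000

M = AᵀA = [24478617577/236390625 2379694912/78796875; 2379694912/78796875 231554297/26265625]. tr(M)=8500034/75645, det(M)=7890481/9455625
eigenvalues of AᵀA: λ = (tr ± √(tr²−4·det))/2 = 2809/25, 2809/378225
so κ_2 = √((2809/25) / (2809/378225)) = 123.0000


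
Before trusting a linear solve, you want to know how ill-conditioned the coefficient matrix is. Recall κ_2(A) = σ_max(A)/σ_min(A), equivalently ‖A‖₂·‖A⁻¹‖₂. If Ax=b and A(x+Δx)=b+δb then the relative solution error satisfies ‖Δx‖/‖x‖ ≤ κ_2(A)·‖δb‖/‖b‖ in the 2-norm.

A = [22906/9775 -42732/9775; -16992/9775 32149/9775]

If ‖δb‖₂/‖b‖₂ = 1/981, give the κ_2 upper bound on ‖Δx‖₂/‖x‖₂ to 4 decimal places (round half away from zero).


AᵀA = [32536516/3822025 -2440152/152881; -2440152/152881 114383281/3822025]; tr = 508373/13225, det = 3844/330625
solving λ² − 508373/13225·λ + 3844/330625 = 0 gives λ = 961/25, 4/13225
κ_2(A) = √(λ_max/λ_min) = √((961/25) / (4/13225)) = 356.5000
worst-case relative error ≤ 356.5000 × 1/981 = 0.3634

0.3634


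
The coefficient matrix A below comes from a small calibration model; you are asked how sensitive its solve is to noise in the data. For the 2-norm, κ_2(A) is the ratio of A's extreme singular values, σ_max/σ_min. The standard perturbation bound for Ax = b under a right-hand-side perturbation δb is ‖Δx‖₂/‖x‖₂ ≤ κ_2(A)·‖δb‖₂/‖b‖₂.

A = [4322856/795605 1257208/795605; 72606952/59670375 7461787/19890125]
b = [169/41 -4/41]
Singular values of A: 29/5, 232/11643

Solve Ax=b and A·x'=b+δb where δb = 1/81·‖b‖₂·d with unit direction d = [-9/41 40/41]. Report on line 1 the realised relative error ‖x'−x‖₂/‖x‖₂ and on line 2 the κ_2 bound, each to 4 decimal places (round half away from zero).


0.0509
3.5935

largest singular value 29/5, smallest 232/11643
κ = σ_max/σ_min = (29/5)/(232/11643) = 291.0750
perturbation bound = 291.0750·1/81 = 3.5935
solve Ax = b  →  x = [14.7140 -47.9848]
‖b‖ = 4.1231, ‖x‖ = 50.1901
Δx = A⁻¹·δb where δb = 1/81·4.1231·d; ‖Δx‖ = 2.5546
relative error = 0.0509
tightness: 0.0509 against a bound of 3.5935 (unrounded ratio ≈ 0.0142)


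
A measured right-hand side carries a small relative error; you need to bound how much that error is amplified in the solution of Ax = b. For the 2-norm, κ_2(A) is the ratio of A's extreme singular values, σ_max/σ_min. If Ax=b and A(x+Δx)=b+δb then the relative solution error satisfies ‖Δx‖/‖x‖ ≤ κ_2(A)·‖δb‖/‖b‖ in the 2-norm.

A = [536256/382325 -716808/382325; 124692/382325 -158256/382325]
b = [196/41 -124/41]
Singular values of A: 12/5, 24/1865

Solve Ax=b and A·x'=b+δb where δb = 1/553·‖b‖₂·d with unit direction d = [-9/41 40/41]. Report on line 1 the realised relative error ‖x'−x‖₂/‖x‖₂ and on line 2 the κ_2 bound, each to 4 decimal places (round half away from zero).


0.0026
0.3373

from the listed singular values, σ₁ = 12/5, σ_n = 24/1865
condition number: (12/5) ÷ (24/1865) = 186.5000
perturbation bound = 186.5000·1/553 = 0.3373
solve Ax = b  →  x = [-247.6667 -187.8333]
‖b‖₂ = 5.6569 and ‖x‖₂ = 310.8378
Δx = A⁻¹·δb where δb = 1/553·5.6569·d; ‖Δx‖ = 0.7949
realised ‖Δx‖/‖x‖ = 0.0026
realised/bound (from unrounded values) ≈ 0.0076


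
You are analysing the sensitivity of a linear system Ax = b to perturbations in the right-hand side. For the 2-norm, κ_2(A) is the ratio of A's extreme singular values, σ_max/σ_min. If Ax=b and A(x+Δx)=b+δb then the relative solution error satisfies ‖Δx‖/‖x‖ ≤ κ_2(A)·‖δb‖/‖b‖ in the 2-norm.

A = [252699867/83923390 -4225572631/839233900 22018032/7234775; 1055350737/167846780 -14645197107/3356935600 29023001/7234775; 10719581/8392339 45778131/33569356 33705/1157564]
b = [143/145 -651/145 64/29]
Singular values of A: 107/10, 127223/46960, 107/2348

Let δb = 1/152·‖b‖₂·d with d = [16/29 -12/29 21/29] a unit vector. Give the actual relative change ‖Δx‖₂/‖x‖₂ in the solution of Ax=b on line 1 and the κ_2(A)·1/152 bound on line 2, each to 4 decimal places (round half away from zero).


0.0084
1.5447

from the listed singular values, σ₁ = 107/10, σ_n = 107/2348
κ_2(A) = (107/10) / (107/2348) = 234.8000
κ_2(A)·‖δb‖/‖b‖ = 1.5447
solve Ax = b  →  x = [-30.3451 28.3904 77.3172]
2-norm of b is 5.0990; of x, 87.7769
re-solving with b+δb shifts x by Δx of norm 0.7361
realised ‖Δx‖/‖x‖ = 0.0084
so the bound overstates the realised error by a factor of ≈ 184.1948 (computed from the unrounded values)


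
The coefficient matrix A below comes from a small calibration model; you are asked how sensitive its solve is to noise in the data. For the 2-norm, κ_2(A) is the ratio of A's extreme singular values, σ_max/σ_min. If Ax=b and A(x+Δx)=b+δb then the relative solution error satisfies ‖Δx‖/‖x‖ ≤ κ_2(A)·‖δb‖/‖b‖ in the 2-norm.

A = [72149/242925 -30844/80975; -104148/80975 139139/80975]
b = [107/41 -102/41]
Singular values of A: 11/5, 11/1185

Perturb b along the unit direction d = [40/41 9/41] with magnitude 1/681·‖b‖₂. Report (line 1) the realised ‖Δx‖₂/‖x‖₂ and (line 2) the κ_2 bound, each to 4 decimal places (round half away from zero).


largest singular value 11/5, smallest 11/1185
κ = σ_max/σ_min = (11/5)/(11/1185) = 237.0000
worst-case relative error ≤ 237.0000 × 1/681 = 0.3480
solve Ax = b  →  x = [173.1818 128.1818]
2-norm of b is 3.6056; of x, 215.4589
re-solving with b+δb shifts x by Δx of norm 0.5704
realised ‖Δx‖/‖x‖ = 0.0026
tightness: 0.0026 against a bound of 0.3480 (unrounded ratio ≈ 0.0076)

0.0026
0.3480


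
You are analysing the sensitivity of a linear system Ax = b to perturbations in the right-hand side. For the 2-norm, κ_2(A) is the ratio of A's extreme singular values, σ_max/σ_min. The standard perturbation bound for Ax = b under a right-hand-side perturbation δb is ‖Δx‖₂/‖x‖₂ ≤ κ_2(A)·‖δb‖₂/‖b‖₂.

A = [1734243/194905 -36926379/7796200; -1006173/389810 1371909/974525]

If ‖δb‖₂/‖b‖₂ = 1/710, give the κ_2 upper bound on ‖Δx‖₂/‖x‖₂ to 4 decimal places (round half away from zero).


0.5167

AᵀA = [30688892325/357533732 -32734506105/715067464; -32734506105/715067464 139671911673/5720539712]; tr = 37099658169/336502336, det = 121550625/1346009344
λ_max, λ_min = (37099658169/336502336 ± √1376343734187393672561/113233822133456896)/2 = 441/4, 275625/336502336
κ_2(A) = √(λ_max/λ_min) = √((441/4) / (275625/336502336)) = 366.8800
bound on ‖Δx‖/‖x‖: κ·ε = 366.8800·1/710 = 0.5167


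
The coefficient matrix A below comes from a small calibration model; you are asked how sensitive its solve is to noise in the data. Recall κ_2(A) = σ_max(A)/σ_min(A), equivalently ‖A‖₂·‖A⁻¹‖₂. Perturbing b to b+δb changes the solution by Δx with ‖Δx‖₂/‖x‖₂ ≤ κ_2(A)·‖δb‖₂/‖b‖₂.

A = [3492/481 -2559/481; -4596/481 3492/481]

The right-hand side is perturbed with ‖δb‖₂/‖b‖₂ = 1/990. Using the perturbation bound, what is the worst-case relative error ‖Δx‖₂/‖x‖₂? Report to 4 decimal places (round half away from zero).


M = AᵀA = [33317280/231361 -24985260/231361; -24985260/231361 18742545/231361]. tr(M)=52059825/231361, det(M)=810000/231361
λ_max, λ_min = (52059825/231361 ± √2709475769390625/53527912321)/2 = 225, 3600/231361
σ_max=√225=15, σ_min=√(3600/231361)=(60/481) → κ = 120.2500
perturbation bound = 120.2500·1/990 = 0.1215

0.1215


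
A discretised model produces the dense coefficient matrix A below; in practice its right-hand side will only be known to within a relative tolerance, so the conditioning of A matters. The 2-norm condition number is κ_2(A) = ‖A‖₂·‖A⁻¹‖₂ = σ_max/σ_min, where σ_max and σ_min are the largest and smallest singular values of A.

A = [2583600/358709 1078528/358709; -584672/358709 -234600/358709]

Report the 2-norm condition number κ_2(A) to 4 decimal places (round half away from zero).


form AᵀA = [4174200064/76545001 1739232000/76545001; 1739232000/76545001 724723264/76545001] with trace 28987712/452929 and determinant 16384/452929
eigenvalues of AᵀA: λ = (tr ± √(tr²−4·det))/2 = 64, 256/452929
κ_2(A) = √(λ_max/λ_min) = √(64 / (256/452929)) = 336.5000

336.5000


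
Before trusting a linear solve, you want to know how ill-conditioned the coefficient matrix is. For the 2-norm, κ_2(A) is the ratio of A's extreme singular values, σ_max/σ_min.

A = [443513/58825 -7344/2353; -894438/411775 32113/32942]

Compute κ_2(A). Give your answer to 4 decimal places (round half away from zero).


M = AᵀA = [16701607381/271293841 -6958494315/271293841; -6958494315/271293841 11602374625/1085175364]. tr(M)=463957421/6421156, det(M)=2088025/6421156
λ_max, λ_min = (463957421/6421156 ± √215202858363943641/41231244376336)/2 = 289/4, 7225/1605289
so κ_2 = √((289/4) / (7225/1605289)) = 126.7000

126.7000


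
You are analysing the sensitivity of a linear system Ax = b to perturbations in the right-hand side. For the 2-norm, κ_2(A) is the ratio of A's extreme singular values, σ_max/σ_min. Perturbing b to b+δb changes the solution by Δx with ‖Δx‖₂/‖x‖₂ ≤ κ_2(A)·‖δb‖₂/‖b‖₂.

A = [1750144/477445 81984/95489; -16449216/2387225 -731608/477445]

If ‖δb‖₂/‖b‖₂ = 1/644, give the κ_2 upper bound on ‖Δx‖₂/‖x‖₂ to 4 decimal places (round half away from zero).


0.3324

M = AᵀA = [1201217327104/19719180625 54053540352/3943836125; 54053540352/3943836125 2433510976/788767225]. tr(M)=750776384/11730625, det(M)=1048576/11730625
solving λ² − 750776384/11730625·λ + 1048576/11730625 = 0 gives λ = 64, 16384/11730625
so κ_2 = √(64 / (16384/11730625)) = 214.0625
perturbation bound = 214.0625·1/644 = 0.3324


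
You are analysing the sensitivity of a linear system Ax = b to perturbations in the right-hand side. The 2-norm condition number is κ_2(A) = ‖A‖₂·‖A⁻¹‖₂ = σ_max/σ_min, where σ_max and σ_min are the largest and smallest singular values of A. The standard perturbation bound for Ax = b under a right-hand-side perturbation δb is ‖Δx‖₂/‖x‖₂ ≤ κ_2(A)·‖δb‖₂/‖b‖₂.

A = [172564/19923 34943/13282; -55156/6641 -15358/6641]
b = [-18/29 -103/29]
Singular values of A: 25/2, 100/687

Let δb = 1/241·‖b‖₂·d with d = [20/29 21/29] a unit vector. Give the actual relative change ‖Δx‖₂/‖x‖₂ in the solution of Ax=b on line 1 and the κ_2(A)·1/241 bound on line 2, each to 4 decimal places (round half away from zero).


largest singular value 25/2, smallest 100/687
κ = σ_max/σ_min = (25/2)/(100/687) = 85.8750
κ_2(A)·‖δb‖/‖b‖ = 0.3563
solve Ax = b  →  x = [5.9244 -19.7408]
2-norm of b is 3.6056; of x, 20.6106
Δx = A⁻¹·δb where δb = 1/241·3.6056·d; ‖Δx‖ = 0.1028
realised ‖Δx‖/‖x‖ = 0.0050
realised/bound (from unrounded values) ≈ 0.0140

0.0050
0.3563


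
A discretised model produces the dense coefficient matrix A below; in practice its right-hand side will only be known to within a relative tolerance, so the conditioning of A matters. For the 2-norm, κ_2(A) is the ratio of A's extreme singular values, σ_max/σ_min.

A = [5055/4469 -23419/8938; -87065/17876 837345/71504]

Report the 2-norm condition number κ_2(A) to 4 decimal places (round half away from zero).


form AᵀA = [4752625/190096 -45622665/760384; -45622665/760384 437981809/3041536] with trace 514023809/3041536 and determinant 714025/3041536
λ_max, λ_min = (514023809/3041536 ± √264211789287898881/9250941239296)/2 = 169, 4225/3041536
so κ_2 = √(169 / (4225/3041536)) = 348.8000

348.8000


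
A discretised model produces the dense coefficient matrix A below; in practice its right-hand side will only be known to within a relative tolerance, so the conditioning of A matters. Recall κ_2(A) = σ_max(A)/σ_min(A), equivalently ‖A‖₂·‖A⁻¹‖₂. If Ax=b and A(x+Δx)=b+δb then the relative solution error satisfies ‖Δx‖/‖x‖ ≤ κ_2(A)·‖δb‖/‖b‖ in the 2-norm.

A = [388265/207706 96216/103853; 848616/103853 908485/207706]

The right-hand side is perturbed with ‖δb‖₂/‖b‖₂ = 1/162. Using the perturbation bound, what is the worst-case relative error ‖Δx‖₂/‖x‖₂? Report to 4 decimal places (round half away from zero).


0.9198

AᵀA = [1803299329/25664356 240426000/6416089; 240426000/6416089 513013129/25664356]; tr = 4007461/44402, det = 130321/355216
λ_max, λ_min = (4007461/44402 ± √4014212602500/492884401)/2 = 361/4, 361/88804
κ_2(A) = √(λ_max/λ_min) = √((361/4) / (361/88804)) = 149.0000
κ_2(A)·‖δb‖/‖b‖ = 0.9198


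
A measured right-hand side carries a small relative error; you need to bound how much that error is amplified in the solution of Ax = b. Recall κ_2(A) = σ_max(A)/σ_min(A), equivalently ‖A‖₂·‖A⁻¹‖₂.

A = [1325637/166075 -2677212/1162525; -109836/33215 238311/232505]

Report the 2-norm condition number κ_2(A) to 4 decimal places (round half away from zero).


AᵀA = [12182912001/163200625 -24872126976/1142404375; -24872126976/1142404375 50812233201/7996830625]; tr = 1036439874/12794929, det = 4100625/12794929
solving λ² − 1036439874/12794929·λ + 4100625/12794929 = 0 gives λ = 81, 50625/12794929
κ = σ_max/σ_min = 9/(225/3577) = 143.0800

143.0800


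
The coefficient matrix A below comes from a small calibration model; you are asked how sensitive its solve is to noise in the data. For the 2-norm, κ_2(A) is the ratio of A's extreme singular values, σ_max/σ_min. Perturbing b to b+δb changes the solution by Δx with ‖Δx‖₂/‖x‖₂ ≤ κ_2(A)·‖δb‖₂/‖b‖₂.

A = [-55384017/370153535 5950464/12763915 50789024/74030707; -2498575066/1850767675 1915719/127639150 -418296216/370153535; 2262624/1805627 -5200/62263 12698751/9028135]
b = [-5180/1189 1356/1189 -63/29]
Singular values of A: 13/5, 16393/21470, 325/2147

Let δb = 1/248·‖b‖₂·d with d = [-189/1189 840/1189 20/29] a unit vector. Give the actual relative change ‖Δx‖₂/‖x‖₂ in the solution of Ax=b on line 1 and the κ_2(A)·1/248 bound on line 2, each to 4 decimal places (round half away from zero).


largest singular value 13/5, smallest 325/2147
condition number: (13/5) ÷ (325/2147) = 17.1760
worst-case relative error ≤ 17.1760 × 1/248 = 0.0693
solve Ax = b  →  x = [2.2391 -3.1433 -3.7259]
2-norm of b is 5.0000; of x, 5.3644
Δx = A⁻¹·δb where δb = 1/248·5.0000·d; ‖Δx‖ = 0.1332
realised ‖Δx‖/‖x‖ = 0.0248
realised/bound (from unrounded values) ≈ 0.3585

0.0248
0.0693


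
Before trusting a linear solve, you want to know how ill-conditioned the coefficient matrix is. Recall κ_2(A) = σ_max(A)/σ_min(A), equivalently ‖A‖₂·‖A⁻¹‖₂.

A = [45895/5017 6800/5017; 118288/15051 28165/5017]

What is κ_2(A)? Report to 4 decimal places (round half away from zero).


4.1520

AᵀA = [39178609/269361 5074720/89787; 5074720/89787 998225/29929]; tr = 48162634/269361, det = 446265625/269361
char-poly roots: 169 and 2640625/269361
so κ_2 = √(169 / (2640625/269361)) = 4.1520


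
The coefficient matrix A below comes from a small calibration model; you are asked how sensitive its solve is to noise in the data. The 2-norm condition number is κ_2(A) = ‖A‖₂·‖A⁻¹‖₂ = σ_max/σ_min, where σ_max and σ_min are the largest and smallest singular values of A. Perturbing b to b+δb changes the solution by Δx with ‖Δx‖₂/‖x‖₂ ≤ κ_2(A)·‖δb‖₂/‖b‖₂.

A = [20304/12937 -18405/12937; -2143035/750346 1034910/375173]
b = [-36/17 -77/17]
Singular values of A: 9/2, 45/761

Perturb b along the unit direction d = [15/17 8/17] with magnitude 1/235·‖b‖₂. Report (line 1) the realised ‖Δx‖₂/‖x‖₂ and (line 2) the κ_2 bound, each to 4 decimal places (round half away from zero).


from the listed singular values, σ₁ = 9/2, σ_n = 45/761
condition number: (9/2) ÷ (45/761) = 76.1000
κ_2(A)·‖δb‖/‖b‖ = 0.3238
solve Ax = b  →  x = [-46.1686 -49.4437]
‖b‖₂ = 5.0000 and ‖x‖₂ = 67.6477
with δb = [0.0188 0.0100], A·Δx = δb → ‖Δx‖ = 0.3598
relative error = 0.0053
so the bound overstates the realised error by a factor of ≈ 60.8830 (computed from the unrounded values)

0.0053
0.3238


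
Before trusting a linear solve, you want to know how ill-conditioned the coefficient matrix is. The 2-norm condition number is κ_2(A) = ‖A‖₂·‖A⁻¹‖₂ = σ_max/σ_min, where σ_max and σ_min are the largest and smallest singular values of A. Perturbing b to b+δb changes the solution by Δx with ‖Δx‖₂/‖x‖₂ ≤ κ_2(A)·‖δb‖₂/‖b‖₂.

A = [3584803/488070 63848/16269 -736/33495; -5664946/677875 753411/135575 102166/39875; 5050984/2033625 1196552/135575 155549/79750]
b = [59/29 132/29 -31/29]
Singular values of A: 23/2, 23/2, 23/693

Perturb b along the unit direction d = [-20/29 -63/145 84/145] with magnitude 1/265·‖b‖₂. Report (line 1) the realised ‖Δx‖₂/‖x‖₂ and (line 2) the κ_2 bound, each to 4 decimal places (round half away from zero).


0.0048
1.3075

σ_max = 23/2, σ_min = 23/693
κ = σ_max/σ_min = (23/2)/(23/693) = 346.5000
κ_2(A)·‖δb‖/‖b‖ = 1.3075
solve Ax = b  →  x = [-16.0751 29.9560 -115.6278]
‖b‖₂ = 5.0990 and ‖x‖₂ = 120.5221
re-solving with b+δb shifts x by Δx of norm 0.5798
dividing the unrounded norms, ‖Δx‖/‖x‖ = 0.0048
tightness: 0.0048 against a bound of 1.3075 (unrounded ratio ≈ 0.0037)


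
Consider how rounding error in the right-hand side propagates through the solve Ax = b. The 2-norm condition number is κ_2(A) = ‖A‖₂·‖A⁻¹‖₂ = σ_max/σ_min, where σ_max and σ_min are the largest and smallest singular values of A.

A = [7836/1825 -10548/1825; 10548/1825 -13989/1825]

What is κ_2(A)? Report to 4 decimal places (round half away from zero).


292.0000

form AᵀA = [6906528/133225 -9208404/133225; -9208404/133225 12278097/133225] with trace 767385/5329 and determinant 1296/5329
eigenvalues of AᵀA: λ = (tr ± √(tr²−4·det))/2 = 144, 9/5329
σ_max=√144=12, σ_min=√(9/5329)=(3/73) → κ = 292.0000


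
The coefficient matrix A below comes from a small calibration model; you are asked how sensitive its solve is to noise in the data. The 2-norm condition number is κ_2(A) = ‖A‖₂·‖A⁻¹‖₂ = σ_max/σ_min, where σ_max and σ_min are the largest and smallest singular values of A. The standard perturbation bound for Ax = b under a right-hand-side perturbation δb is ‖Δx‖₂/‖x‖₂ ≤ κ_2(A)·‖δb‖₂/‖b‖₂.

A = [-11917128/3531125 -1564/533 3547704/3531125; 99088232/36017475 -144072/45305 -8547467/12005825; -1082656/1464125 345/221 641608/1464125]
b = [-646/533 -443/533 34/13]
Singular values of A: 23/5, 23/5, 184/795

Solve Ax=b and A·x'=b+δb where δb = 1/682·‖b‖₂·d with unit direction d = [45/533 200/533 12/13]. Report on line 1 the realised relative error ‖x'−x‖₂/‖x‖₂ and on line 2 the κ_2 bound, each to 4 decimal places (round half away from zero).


σ_max = 23/5, σ_min = 184/795
κ = σ_max/σ_min = (23/5)/(184/795) = 19.8750
bound on ‖Δx‖/‖x‖: κ·ε = 19.8750·1/682 = 0.0291
solve Ax = b  →  x = [2.4073 0.4859 8.2992]
2-norm of b is 3.0000; of x, 8.6550
Δx = A⁻¹·δb where δb = 1/682·3.0000·d; ‖Δx‖ = 0.0190
realised ‖Δx‖/‖x‖ = 0.0022
tightness: 0.0022 against a bound of 0.0291 (unrounded ratio ≈ 0.0754)

0.0022
0.0291


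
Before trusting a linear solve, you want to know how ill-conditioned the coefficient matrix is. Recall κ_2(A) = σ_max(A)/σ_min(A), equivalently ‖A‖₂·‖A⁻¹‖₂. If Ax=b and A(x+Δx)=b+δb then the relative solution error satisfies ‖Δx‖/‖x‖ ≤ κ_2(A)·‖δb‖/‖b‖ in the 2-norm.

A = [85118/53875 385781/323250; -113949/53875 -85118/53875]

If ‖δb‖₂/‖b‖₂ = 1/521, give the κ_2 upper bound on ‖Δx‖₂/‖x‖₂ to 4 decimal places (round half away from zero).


AᵀA = [809177941/116100625 1820631461/348301875; 1820631461/348301875 16385985649/4179622500]; tr = 1820655661/167184900, det = 14641/18576100
solving λ² − 1820655661/167184900·λ + 14641/18576100 = 0 gives λ = 1089/100, 121/1671849
κ_2(A) = √(λ_max/λ_min) = √((1089/100) / (121/1671849)) = 387.9000
worst-case relative error ≤ 387.9000 × 1/521 = 0.7445

0.7445


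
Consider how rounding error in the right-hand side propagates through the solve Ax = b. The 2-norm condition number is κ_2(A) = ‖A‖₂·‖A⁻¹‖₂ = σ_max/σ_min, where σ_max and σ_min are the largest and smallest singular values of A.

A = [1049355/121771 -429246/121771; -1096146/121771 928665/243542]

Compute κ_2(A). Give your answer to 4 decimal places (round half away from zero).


AᵀA = [210617577/1356277 -87753375/1356277; -87753375/1356277 146293533/5425108]; tr = 76058757/417316, det = 531441/417316
λ_max, λ_min = (76058757/417316 ± √5784047401055625/174152643856)/2 = 729/4, 729/104329
σ_max=√(729/4)=(27/2), σ_min=√(729/104329)=(27/323) → κ = 161.5000

161.5000


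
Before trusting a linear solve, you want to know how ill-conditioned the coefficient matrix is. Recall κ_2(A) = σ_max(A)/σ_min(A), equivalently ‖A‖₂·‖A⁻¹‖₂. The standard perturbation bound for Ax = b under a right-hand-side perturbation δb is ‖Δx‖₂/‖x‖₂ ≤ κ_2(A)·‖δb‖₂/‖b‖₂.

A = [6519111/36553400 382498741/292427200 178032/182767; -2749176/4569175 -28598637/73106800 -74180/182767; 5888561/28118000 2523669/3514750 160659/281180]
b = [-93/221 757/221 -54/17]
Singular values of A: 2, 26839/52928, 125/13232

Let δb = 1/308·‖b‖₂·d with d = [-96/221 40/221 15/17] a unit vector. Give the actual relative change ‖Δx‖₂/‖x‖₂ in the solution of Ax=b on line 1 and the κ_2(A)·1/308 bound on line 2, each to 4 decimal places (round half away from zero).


σ_max = 2, σ_min = 125/13232
condition number: 2 ÷ (125/13232) = 211.7120
bound on ‖Δx‖/‖x‖: κ·ε = 211.7120·1/308 = 0.6874
solve Ax = b  →  x = [29.5521 122.4506 -170.2696]
‖b‖ = 4.6904, ‖x‖ = 211.8000
re-solving with b+δb shifts x by Δx of norm 1.6120
dividing the unrounded norms, ‖Δx‖/‖x‖ = 0.0076
tightness: 0.0076 against a bound of 0.6874 (unrounded ratio ≈ 0.0111)

0.0076
0.6874


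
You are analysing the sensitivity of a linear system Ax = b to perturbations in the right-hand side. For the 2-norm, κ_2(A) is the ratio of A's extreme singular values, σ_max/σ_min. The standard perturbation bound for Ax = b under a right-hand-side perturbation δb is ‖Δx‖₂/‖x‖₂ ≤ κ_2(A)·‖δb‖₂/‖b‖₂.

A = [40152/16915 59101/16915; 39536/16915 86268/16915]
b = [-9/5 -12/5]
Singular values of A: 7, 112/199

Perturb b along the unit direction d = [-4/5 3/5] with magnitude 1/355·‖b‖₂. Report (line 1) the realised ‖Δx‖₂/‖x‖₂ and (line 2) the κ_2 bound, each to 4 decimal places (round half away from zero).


0.0350
0.0350

largest singular value 7, smallest 112/199
κ_2(A) = 7 / (112/199) = 12.4375
κ_2(A)·‖δb‖/‖b‖ = 0.0350
solve Ax = b  →  x = [-0.2017 -0.3782]
2-norm of b is 3.0000; of x, 0.4286
Δx = A⁻¹·δb where δb = 1/355·3.0000·d; ‖Δx‖ = 0.0150
realised ‖Δx‖/‖x‖ = 0.0350
tightness: 0.0350 against a bound of 0.0350; the bound is attained (ratio 1)


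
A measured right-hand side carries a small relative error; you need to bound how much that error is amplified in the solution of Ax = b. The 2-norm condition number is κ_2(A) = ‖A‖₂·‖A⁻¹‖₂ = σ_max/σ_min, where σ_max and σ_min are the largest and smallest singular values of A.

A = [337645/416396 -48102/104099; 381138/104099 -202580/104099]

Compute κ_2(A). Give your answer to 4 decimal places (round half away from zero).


AᵀA = [1450483609/103144336 -96693975/12893042; -96693975/12893042 25789684/6446521]; tr = 1863118553/103144336, det = 83521/6446521
λ_max, λ_min = (1863118553/103144336 ± √3470659400575242225/10638754048880896)/2 = 289/16, 4624/6446521
σ_max=√(289/16)=(17/4), σ_min=√(4624/6446521)=(68/2539) → κ = 158.6875

158.6875


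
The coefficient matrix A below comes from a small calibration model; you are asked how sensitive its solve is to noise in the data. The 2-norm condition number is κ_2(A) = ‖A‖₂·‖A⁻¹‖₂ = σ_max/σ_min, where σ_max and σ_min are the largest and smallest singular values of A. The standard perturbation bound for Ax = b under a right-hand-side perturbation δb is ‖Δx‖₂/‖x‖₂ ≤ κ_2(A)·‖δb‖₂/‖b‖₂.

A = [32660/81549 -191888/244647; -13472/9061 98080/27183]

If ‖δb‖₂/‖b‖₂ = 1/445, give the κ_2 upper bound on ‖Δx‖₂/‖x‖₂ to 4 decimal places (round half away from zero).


form AᵀA = [9379984/3956121 -67397440/11868363; -67397440/11868363 485434624/35605089] with trace 3371920/210681 and determinant 16384/210681
λ_max, λ_min = (3371920/210681 ± √11356037296384/44386483761)/2 = 16, 1024/210681
κ_2(A) = √(λ_max/λ_min) = √(16 / (1024/210681)) = 57.3750
κ_2(A)·‖δb‖/‖b‖ = 0.1289

0.1289
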